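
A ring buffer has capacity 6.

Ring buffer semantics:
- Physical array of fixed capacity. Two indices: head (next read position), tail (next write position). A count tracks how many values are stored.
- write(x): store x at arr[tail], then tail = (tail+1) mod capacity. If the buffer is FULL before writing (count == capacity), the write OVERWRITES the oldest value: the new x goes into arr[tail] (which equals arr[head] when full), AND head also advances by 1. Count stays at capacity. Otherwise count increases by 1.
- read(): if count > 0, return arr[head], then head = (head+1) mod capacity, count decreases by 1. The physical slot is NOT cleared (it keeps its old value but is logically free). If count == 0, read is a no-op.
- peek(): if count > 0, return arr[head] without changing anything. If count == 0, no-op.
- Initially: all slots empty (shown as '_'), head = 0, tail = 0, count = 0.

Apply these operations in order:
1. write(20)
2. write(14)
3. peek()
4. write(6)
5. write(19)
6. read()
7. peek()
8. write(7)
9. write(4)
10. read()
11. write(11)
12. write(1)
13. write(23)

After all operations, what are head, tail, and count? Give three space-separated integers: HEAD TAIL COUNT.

After op 1 (write(20)): arr=[20 _ _ _ _ _] head=0 tail=1 count=1
After op 2 (write(14)): arr=[20 14 _ _ _ _] head=0 tail=2 count=2
After op 3 (peek()): arr=[20 14 _ _ _ _] head=0 tail=2 count=2
After op 4 (write(6)): arr=[20 14 6 _ _ _] head=0 tail=3 count=3
After op 5 (write(19)): arr=[20 14 6 19 _ _] head=0 tail=4 count=4
After op 6 (read()): arr=[20 14 6 19 _ _] head=1 tail=4 count=3
After op 7 (peek()): arr=[20 14 6 19 _ _] head=1 tail=4 count=3
After op 8 (write(7)): arr=[20 14 6 19 7 _] head=1 tail=5 count=4
After op 9 (write(4)): arr=[20 14 6 19 7 4] head=1 tail=0 count=5
After op 10 (read()): arr=[20 14 6 19 7 4] head=2 tail=0 count=4
After op 11 (write(11)): arr=[11 14 6 19 7 4] head=2 tail=1 count=5
After op 12 (write(1)): arr=[11 1 6 19 7 4] head=2 tail=2 count=6
After op 13 (write(23)): arr=[11 1 23 19 7 4] head=3 tail=3 count=6

Answer: 3 3 6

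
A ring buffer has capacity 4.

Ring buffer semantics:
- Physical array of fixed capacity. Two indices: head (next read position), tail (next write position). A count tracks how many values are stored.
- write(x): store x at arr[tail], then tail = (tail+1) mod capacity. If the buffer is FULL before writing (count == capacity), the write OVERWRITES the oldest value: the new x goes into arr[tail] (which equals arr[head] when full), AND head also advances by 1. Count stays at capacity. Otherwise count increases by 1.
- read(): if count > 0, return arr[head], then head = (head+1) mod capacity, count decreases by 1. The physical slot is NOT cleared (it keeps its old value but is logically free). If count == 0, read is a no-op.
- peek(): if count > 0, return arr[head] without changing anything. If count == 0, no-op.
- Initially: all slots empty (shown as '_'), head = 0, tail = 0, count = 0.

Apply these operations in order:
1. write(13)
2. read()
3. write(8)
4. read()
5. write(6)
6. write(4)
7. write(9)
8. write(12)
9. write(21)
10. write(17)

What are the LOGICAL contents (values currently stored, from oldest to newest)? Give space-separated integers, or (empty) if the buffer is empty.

After op 1 (write(13)): arr=[13 _ _ _] head=0 tail=1 count=1
After op 2 (read()): arr=[13 _ _ _] head=1 tail=1 count=0
After op 3 (write(8)): arr=[13 8 _ _] head=1 tail=2 count=1
After op 4 (read()): arr=[13 8 _ _] head=2 tail=2 count=0
After op 5 (write(6)): arr=[13 8 6 _] head=2 tail=3 count=1
After op 6 (write(4)): arr=[13 8 6 4] head=2 tail=0 count=2
After op 7 (write(9)): arr=[9 8 6 4] head=2 tail=1 count=3
After op 8 (write(12)): arr=[9 12 6 4] head=2 tail=2 count=4
After op 9 (write(21)): arr=[9 12 21 4] head=3 tail=3 count=4
After op 10 (write(17)): arr=[9 12 21 17] head=0 tail=0 count=4

Answer: 9 12 21 17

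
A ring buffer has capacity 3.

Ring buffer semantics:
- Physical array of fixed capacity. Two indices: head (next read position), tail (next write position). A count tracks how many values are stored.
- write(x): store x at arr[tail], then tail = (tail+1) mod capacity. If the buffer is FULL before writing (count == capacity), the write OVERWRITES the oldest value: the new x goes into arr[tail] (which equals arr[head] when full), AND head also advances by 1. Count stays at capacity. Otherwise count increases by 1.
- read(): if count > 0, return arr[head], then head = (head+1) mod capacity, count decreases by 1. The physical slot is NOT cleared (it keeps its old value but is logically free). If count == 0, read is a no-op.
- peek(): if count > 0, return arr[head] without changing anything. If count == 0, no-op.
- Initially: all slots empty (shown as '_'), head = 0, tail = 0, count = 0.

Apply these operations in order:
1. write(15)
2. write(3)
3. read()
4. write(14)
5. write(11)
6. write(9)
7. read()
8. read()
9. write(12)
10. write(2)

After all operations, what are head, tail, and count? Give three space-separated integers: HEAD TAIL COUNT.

After op 1 (write(15)): arr=[15 _ _] head=0 tail=1 count=1
After op 2 (write(3)): arr=[15 3 _] head=0 tail=2 count=2
After op 3 (read()): arr=[15 3 _] head=1 tail=2 count=1
After op 4 (write(14)): arr=[15 3 14] head=1 tail=0 count=2
After op 5 (write(11)): arr=[11 3 14] head=1 tail=1 count=3
After op 6 (write(9)): arr=[11 9 14] head=2 tail=2 count=3
After op 7 (read()): arr=[11 9 14] head=0 tail=2 count=2
After op 8 (read()): arr=[11 9 14] head=1 tail=2 count=1
After op 9 (write(12)): arr=[11 9 12] head=1 tail=0 count=2
After op 10 (write(2)): arr=[2 9 12] head=1 tail=1 count=3

Answer: 1 1 3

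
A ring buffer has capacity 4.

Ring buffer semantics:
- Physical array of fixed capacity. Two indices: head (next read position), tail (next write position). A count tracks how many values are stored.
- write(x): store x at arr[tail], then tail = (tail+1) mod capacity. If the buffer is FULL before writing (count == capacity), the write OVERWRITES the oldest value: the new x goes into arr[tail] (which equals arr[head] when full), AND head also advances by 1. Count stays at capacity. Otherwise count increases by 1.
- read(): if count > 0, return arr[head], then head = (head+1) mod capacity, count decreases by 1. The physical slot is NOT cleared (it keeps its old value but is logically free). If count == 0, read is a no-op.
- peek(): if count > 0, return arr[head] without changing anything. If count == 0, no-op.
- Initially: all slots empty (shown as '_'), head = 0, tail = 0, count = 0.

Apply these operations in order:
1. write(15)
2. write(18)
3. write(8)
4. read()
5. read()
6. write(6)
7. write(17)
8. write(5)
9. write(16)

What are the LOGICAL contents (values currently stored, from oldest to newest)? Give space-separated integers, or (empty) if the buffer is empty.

After op 1 (write(15)): arr=[15 _ _ _] head=0 tail=1 count=1
After op 2 (write(18)): arr=[15 18 _ _] head=0 tail=2 count=2
After op 3 (write(8)): arr=[15 18 8 _] head=0 tail=3 count=3
After op 4 (read()): arr=[15 18 8 _] head=1 tail=3 count=2
After op 5 (read()): arr=[15 18 8 _] head=2 tail=3 count=1
After op 6 (write(6)): arr=[15 18 8 6] head=2 tail=0 count=2
After op 7 (write(17)): arr=[17 18 8 6] head=2 tail=1 count=3
After op 8 (write(5)): arr=[17 5 8 6] head=2 tail=2 count=4
After op 9 (write(16)): arr=[17 5 16 6] head=3 tail=3 count=4

Answer: 6 17 5 16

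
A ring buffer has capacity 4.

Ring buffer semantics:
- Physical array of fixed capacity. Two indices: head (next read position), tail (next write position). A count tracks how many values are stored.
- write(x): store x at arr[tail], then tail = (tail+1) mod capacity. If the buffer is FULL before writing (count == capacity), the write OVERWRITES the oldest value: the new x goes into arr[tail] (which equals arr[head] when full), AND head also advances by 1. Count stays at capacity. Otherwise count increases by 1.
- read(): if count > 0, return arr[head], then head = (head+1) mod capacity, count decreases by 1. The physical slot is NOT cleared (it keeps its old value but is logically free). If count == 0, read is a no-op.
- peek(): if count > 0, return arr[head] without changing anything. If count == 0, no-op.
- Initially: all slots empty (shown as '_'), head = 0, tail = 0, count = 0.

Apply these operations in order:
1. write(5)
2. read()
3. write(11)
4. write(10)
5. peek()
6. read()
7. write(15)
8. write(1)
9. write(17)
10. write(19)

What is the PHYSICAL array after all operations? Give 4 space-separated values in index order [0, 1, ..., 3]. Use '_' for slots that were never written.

After op 1 (write(5)): arr=[5 _ _ _] head=0 tail=1 count=1
After op 2 (read()): arr=[5 _ _ _] head=1 tail=1 count=0
After op 3 (write(11)): arr=[5 11 _ _] head=1 tail=2 count=1
After op 4 (write(10)): arr=[5 11 10 _] head=1 tail=3 count=2
After op 5 (peek()): arr=[5 11 10 _] head=1 tail=3 count=2
After op 6 (read()): arr=[5 11 10 _] head=2 tail=3 count=1
After op 7 (write(15)): arr=[5 11 10 15] head=2 tail=0 count=2
After op 8 (write(1)): arr=[1 11 10 15] head=2 tail=1 count=3
After op 9 (write(17)): arr=[1 17 10 15] head=2 tail=2 count=4
After op 10 (write(19)): arr=[1 17 19 15] head=3 tail=3 count=4

Answer: 1 17 19 15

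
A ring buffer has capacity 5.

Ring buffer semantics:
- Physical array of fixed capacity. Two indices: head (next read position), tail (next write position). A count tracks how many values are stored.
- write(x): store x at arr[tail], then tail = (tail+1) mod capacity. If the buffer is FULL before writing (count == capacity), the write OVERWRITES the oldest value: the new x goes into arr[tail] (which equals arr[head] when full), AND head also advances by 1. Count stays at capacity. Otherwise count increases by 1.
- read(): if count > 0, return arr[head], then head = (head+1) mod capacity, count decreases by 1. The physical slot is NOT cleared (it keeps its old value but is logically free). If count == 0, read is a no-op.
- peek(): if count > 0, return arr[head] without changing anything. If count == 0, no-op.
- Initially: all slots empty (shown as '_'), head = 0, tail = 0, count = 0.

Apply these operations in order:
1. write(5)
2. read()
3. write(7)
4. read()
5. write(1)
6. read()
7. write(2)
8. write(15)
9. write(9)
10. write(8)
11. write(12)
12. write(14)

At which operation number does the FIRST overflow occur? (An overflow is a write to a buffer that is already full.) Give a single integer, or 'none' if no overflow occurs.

Answer: 12

Derivation:
After op 1 (write(5)): arr=[5 _ _ _ _] head=0 tail=1 count=1
After op 2 (read()): arr=[5 _ _ _ _] head=1 tail=1 count=0
After op 3 (write(7)): arr=[5 7 _ _ _] head=1 tail=2 count=1
After op 4 (read()): arr=[5 7 _ _ _] head=2 tail=2 count=0
After op 5 (write(1)): arr=[5 7 1 _ _] head=2 tail=3 count=1
After op 6 (read()): arr=[5 7 1 _ _] head=3 tail=3 count=0
After op 7 (write(2)): arr=[5 7 1 2 _] head=3 tail=4 count=1
After op 8 (write(15)): arr=[5 7 1 2 15] head=3 tail=0 count=2
After op 9 (write(9)): arr=[9 7 1 2 15] head=3 tail=1 count=3
After op 10 (write(8)): arr=[9 8 1 2 15] head=3 tail=2 count=4
After op 11 (write(12)): arr=[9 8 12 2 15] head=3 tail=3 count=5
After op 12 (write(14)): arr=[9 8 12 14 15] head=4 tail=4 count=5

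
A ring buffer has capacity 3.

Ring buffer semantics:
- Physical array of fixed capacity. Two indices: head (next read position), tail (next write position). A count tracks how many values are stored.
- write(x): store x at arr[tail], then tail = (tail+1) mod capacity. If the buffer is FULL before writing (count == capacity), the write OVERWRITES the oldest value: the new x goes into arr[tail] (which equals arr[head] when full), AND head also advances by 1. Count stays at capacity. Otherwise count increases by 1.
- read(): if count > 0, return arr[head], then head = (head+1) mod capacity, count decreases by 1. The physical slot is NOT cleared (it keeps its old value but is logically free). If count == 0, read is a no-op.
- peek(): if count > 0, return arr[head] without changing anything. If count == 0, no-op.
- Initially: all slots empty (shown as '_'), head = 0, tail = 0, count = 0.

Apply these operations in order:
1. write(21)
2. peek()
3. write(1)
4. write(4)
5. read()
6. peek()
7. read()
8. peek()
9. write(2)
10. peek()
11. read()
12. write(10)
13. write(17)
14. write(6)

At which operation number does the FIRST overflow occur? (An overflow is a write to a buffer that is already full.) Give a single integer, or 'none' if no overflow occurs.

After op 1 (write(21)): arr=[21 _ _] head=0 tail=1 count=1
After op 2 (peek()): arr=[21 _ _] head=0 tail=1 count=1
After op 3 (write(1)): arr=[21 1 _] head=0 tail=2 count=2
After op 4 (write(4)): arr=[21 1 4] head=0 tail=0 count=3
After op 5 (read()): arr=[21 1 4] head=1 tail=0 count=2
After op 6 (peek()): arr=[21 1 4] head=1 tail=0 count=2
After op 7 (read()): arr=[21 1 4] head=2 tail=0 count=1
After op 8 (peek()): arr=[21 1 4] head=2 tail=0 count=1
After op 9 (write(2)): arr=[2 1 4] head=2 tail=1 count=2
After op 10 (peek()): arr=[2 1 4] head=2 tail=1 count=2
After op 11 (read()): arr=[2 1 4] head=0 tail=1 count=1
After op 12 (write(10)): arr=[2 10 4] head=0 tail=2 count=2
After op 13 (write(17)): arr=[2 10 17] head=0 tail=0 count=3
After op 14 (write(6)): arr=[6 10 17] head=1 tail=1 count=3

Answer: 14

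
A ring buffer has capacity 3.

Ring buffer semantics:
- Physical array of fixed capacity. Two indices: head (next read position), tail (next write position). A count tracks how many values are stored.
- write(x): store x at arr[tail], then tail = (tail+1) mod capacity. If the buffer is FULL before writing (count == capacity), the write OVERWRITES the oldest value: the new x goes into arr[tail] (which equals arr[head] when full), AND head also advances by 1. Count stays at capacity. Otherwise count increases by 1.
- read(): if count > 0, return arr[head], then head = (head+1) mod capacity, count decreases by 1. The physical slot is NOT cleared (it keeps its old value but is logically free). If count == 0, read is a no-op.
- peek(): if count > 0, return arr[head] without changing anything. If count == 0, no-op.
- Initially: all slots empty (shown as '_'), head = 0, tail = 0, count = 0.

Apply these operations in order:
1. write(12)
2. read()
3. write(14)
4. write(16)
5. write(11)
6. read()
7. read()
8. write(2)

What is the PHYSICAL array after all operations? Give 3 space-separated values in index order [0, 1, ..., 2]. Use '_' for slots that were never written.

After op 1 (write(12)): arr=[12 _ _] head=0 tail=1 count=1
After op 2 (read()): arr=[12 _ _] head=1 tail=1 count=0
After op 3 (write(14)): arr=[12 14 _] head=1 tail=2 count=1
After op 4 (write(16)): arr=[12 14 16] head=1 tail=0 count=2
After op 5 (write(11)): arr=[11 14 16] head=1 tail=1 count=3
After op 6 (read()): arr=[11 14 16] head=2 tail=1 count=2
After op 7 (read()): arr=[11 14 16] head=0 tail=1 count=1
After op 8 (write(2)): arr=[11 2 16] head=0 tail=2 count=2

Answer: 11 2 16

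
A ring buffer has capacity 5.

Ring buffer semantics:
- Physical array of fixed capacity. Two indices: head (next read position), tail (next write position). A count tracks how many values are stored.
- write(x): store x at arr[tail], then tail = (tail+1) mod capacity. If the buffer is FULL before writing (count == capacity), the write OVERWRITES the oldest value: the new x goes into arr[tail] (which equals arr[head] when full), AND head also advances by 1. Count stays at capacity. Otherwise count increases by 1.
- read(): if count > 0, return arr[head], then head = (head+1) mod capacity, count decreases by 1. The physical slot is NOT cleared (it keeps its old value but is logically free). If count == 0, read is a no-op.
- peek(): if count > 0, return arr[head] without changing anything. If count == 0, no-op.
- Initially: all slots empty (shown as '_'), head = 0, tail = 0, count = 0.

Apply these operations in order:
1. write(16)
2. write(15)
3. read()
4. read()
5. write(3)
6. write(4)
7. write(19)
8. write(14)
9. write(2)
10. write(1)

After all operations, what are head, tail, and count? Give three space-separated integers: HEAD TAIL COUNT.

After op 1 (write(16)): arr=[16 _ _ _ _] head=0 tail=1 count=1
After op 2 (write(15)): arr=[16 15 _ _ _] head=0 tail=2 count=2
After op 3 (read()): arr=[16 15 _ _ _] head=1 tail=2 count=1
After op 4 (read()): arr=[16 15 _ _ _] head=2 tail=2 count=0
After op 5 (write(3)): arr=[16 15 3 _ _] head=2 tail=3 count=1
After op 6 (write(4)): arr=[16 15 3 4 _] head=2 tail=4 count=2
After op 7 (write(19)): arr=[16 15 3 4 19] head=2 tail=0 count=3
After op 8 (write(14)): arr=[14 15 3 4 19] head=2 tail=1 count=4
After op 9 (write(2)): arr=[14 2 3 4 19] head=2 tail=2 count=5
After op 10 (write(1)): arr=[14 2 1 4 19] head=3 tail=3 count=5

Answer: 3 3 5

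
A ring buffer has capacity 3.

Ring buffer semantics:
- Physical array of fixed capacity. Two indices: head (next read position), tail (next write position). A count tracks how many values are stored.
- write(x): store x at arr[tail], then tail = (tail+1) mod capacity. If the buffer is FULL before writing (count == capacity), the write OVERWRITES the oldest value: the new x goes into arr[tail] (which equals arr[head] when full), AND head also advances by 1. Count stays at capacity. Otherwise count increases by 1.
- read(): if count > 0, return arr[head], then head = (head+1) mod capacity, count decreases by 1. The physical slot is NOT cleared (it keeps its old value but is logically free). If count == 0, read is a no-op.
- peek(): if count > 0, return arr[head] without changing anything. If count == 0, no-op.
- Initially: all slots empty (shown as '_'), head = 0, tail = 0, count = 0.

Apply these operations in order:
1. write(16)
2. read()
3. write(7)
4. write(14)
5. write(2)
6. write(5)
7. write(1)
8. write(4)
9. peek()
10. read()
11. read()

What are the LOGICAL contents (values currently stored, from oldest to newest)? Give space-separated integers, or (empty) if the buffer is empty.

Answer: 4

Derivation:
After op 1 (write(16)): arr=[16 _ _] head=0 tail=1 count=1
After op 2 (read()): arr=[16 _ _] head=1 tail=1 count=0
After op 3 (write(7)): arr=[16 7 _] head=1 tail=2 count=1
After op 4 (write(14)): arr=[16 7 14] head=1 tail=0 count=2
After op 5 (write(2)): arr=[2 7 14] head=1 tail=1 count=3
After op 6 (write(5)): arr=[2 5 14] head=2 tail=2 count=3
After op 7 (write(1)): arr=[2 5 1] head=0 tail=0 count=3
After op 8 (write(4)): arr=[4 5 1] head=1 tail=1 count=3
After op 9 (peek()): arr=[4 5 1] head=1 tail=1 count=3
After op 10 (read()): arr=[4 5 1] head=2 tail=1 count=2
After op 11 (read()): arr=[4 5 1] head=0 tail=1 count=1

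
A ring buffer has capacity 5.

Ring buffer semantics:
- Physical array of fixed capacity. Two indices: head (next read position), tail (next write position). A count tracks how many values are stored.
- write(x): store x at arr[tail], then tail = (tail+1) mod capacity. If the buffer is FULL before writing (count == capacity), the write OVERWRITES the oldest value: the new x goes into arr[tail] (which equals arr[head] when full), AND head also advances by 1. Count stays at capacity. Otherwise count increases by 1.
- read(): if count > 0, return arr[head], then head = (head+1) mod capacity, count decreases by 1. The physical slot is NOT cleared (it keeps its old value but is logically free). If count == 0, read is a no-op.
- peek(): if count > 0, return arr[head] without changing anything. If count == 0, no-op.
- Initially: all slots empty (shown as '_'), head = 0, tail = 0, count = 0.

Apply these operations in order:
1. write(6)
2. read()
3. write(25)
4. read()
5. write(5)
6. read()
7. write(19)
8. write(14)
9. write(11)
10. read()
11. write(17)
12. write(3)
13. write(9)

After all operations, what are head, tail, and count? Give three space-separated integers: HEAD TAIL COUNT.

After op 1 (write(6)): arr=[6 _ _ _ _] head=0 tail=1 count=1
After op 2 (read()): arr=[6 _ _ _ _] head=1 tail=1 count=0
After op 3 (write(25)): arr=[6 25 _ _ _] head=1 tail=2 count=1
After op 4 (read()): arr=[6 25 _ _ _] head=2 tail=2 count=0
After op 5 (write(5)): arr=[6 25 5 _ _] head=2 tail=3 count=1
After op 6 (read()): arr=[6 25 5 _ _] head=3 tail=3 count=0
After op 7 (write(19)): arr=[6 25 5 19 _] head=3 tail=4 count=1
After op 8 (write(14)): arr=[6 25 5 19 14] head=3 tail=0 count=2
After op 9 (write(11)): arr=[11 25 5 19 14] head=3 tail=1 count=3
After op 10 (read()): arr=[11 25 5 19 14] head=4 tail=1 count=2
After op 11 (write(17)): arr=[11 17 5 19 14] head=4 tail=2 count=3
After op 12 (write(3)): arr=[11 17 3 19 14] head=4 tail=3 count=4
After op 13 (write(9)): arr=[11 17 3 9 14] head=4 tail=4 count=5

Answer: 4 4 5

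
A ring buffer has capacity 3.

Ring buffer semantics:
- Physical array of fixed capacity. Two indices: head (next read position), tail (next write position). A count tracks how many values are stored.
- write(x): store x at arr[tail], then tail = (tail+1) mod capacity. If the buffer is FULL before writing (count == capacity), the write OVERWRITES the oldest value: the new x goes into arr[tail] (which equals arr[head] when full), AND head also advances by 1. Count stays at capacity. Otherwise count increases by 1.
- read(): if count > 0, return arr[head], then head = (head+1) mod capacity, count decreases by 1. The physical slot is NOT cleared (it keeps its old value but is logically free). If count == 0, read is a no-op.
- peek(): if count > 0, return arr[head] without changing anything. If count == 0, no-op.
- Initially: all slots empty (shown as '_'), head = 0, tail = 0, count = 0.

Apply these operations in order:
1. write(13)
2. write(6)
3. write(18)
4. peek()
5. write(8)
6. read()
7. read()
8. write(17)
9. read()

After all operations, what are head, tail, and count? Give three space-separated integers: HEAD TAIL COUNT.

After op 1 (write(13)): arr=[13 _ _] head=0 tail=1 count=1
After op 2 (write(6)): arr=[13 6 _] head=0 tail=2 count=2
After op 3 (write(18)): arr=[13 6 18] head=0 tail=0 count=3
After op 4 (peek()): arr=[13 6 18] head=0 tail=0 count=3
After op 5 (write(8)): arr=[8 6 18] head=1 tail=1 count=3
After op 6 (read()): arr=[8 6 18] head=2 tail=1 count=2
After op 7 (read()): arr=[8 6 18] head=0 tail=1 count=1
After op 8 (write(17)): arr=[8 17 18] head=0 tail=2 count=2
After op 9 (read()): arr=[8 17 18] head=1 tail=2 count=1

Answer: 1 2 1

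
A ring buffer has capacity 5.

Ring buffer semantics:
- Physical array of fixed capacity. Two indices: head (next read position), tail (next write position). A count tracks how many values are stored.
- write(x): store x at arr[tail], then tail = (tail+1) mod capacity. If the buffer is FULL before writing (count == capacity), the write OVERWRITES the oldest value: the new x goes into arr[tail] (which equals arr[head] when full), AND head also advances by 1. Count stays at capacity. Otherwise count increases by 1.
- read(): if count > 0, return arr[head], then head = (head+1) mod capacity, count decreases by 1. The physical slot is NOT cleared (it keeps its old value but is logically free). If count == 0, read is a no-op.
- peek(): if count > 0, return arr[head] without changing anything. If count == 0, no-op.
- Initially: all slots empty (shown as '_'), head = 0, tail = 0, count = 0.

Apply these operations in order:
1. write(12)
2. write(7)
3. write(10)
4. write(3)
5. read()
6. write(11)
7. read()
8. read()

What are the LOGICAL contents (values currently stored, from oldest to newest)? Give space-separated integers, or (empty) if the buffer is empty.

Answer: 3 11

Derivation:
After op 1 (write(12)): arr=[12 _ _ _ _] head=0 tail=1 count=1
After op 2 (write(7)): arr=[12 7 _ _ _] head=0 tail=2 count=2
After op 3 (write(10)): arr=[12 7 10 _ _] head=0 tail=3 count=3
After op 4 (write(3)): arr=[12 7 10 3 _] head=0 tail=4 count=4
After op 5 (read()): arr=[12 7 10 3 _] head=1 tail=4 count=3
After op 6 (write(11)): arr=[12 7 10 3 11] head=1 tail=0 count=4
After op 7 (read()): arr=[12 7 10 3 11] head=2 tail=0 count=3
After op 8 (read()): arr=[12 7 10 3 11] head=3 tail=0 count=2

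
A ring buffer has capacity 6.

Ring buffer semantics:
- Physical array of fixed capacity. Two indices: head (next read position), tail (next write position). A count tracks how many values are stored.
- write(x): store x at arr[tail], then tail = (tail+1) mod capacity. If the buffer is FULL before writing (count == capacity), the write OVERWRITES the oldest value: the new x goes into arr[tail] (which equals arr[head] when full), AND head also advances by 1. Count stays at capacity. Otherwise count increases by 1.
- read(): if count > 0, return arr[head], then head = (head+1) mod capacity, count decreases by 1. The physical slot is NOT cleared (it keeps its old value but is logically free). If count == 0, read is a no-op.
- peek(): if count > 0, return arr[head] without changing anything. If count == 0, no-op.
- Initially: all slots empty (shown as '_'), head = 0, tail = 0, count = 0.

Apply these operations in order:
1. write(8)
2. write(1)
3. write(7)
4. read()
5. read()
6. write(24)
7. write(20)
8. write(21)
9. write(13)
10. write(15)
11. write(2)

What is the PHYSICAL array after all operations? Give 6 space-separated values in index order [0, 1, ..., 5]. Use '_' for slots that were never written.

After op 1 (write(8)): arr=[8 _ _ _ _ _] head=0 tail=1 count=1
After op 2 (write(1)): arr=[8 1 _ _ _ _] head=0 tail=2 count=2
After op 3 (write(7)): arr=[8 1 7 _ _ _] head=0 tail=3 count=3
After op 4 (read()): arr=[8 1 7 _ _ _] head=1 tail=3 count=2
After op 5 (read()): arr=[8 1 7 _ _ _] head=2 tail=3 count=1
After op 6 (write(24)): arr=[8 1 7 24 _ _] head=2 tail=4 count=2
After op 7 (write(20)): arr=[8 1 7 24 20 _] head=2 tail=5 count=3
After op 8 (write(21)): arr=[8 1 7 24 20 21] head=2 tail=0 count=4
After op 9 (write(13)): arr=[13 1 7 24 20 21] head=2 tail=1 count=5
After op 10 (write(15)): arr=[13 15 7 24 20 21] head=2 tail=2 count=6
After op 11 (write(2)): arr=[13 15 2 24 20 21] head=3 tail=3 count=6

Answer: 13 15 2 24 20 21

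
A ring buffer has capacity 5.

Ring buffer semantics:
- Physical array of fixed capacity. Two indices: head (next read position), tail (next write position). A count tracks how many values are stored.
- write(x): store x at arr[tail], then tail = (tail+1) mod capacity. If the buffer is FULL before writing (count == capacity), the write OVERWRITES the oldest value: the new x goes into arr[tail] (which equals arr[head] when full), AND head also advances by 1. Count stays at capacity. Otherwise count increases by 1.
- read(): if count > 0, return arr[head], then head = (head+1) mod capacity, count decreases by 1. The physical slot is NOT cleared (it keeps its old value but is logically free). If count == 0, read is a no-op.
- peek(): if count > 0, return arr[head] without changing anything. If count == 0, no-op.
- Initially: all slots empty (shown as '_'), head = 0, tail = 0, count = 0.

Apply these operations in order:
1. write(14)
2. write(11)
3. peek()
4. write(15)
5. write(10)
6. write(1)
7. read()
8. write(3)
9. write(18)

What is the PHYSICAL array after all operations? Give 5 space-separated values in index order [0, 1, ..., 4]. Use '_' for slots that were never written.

Answer: 3 18 15 10 1

Derivation:
After op 1 (write(14)): arr=[14 _ _ _ _] head=0 tail=1 count=1
After op 2 (write(11)): arr=[14 11 _ _ _] head=0 tail=2 count=2
After op 3 (peek()): arr=[14 11 _ _ _] head=0 tail=2 count=2
After op 4 (write(15)): arr=[14 11 15 _ _] head=0 tail=3 count=3
After op 5 (write(10)): arr=[14 11 15 10 _] head=0 tail=4 count=4
After op 6 (write(1)): arr=[14 11 15 10 1] head=0 tail=0 count=5
After op 7 (read()): arr=[14 11 15 10 1] head=1 tail=0 count=4
After op 8 (write(3)): arr=[3 11 15 10 1] head=1 tail=1 count=5
After op 9 (write(18)): arr=[3 18 15 10 1] head=2 tail=2 count=5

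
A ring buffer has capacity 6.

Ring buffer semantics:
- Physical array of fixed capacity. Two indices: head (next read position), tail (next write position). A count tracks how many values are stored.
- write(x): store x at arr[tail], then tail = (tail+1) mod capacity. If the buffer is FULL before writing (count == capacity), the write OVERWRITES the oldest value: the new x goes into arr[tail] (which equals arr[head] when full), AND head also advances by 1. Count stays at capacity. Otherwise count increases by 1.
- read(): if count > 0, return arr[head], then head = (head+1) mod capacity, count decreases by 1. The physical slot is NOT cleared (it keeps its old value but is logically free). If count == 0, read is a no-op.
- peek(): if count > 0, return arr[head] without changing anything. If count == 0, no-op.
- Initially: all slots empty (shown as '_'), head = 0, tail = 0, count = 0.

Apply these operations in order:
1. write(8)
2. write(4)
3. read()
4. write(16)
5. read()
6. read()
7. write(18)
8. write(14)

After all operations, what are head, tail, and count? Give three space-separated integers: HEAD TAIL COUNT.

Answer: 3 5 2

Derivation:
After op 1 (write(8)): arr=[8 _ _ _ _ _] head=0 tail=1 count=1
After op 2 (write(4)): arr=[8 4 _ _ _ _] head=0 tail=2 count=2
After op 3 (read()): arr=[8 4 _ _ _ _] head=1 tail=2 count=1
After op 4 (write(16)): arr=[8 4 16 _ _ _] head=1 tail=3 count=2
After op 5 (read()): arr=[8 4 16 _ _ _] head=2 tail=3 count=1
After op 6 (read()): arr=[8 4 16 _ _ _] head=3 tail=3 count=0
After op 7 (write(18)): arr=[8 4 16 18 _ _] head=3 tail=4 count=1
After op 8 (write(14)): arr=[8 4 16 18 14 _] head=3 tail=5 count=2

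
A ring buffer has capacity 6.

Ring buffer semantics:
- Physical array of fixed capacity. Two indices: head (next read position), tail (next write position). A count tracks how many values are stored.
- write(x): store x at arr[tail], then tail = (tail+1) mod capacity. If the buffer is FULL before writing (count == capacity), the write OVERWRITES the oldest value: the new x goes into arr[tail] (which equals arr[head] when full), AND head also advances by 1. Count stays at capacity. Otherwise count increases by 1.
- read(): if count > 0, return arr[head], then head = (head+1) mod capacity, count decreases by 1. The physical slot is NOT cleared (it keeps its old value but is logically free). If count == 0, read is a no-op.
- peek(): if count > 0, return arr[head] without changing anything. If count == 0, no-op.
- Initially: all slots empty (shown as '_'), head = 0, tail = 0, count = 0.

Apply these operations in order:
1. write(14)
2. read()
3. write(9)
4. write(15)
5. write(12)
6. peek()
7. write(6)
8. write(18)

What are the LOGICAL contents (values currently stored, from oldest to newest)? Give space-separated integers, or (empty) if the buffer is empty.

After op 1 (write(14)): arr=[14 _ _ _ _ _] head=0 tail=1 count=1
After op 2 (read()): arr=[14 _ _ _ _ _] head=1 tail=1 count=0
After op 3 (write(9)): arr=[14 9 _ _ _ _] head=1 tail=2 count=1
After op 4 (write(15)): arr=[14 9 15 _ _ _] head=1 tail=3 count=2
After op 5 (write(12)): arr=[14 9 15 12 _ _] head=1 tail=4 count=3
After op 6 (peek()): arr=[14 9 15 12 _ _] head=1 tail=4 count=3
After op 7 (write(6)): arr=[14 9 15 12 6 _] head=1 tail=5 count=4
After op 8 (write(18)): arr=[14 9 15 12 6 18] head=1 tail=0 count=5

Answer: 9 15 12 6 18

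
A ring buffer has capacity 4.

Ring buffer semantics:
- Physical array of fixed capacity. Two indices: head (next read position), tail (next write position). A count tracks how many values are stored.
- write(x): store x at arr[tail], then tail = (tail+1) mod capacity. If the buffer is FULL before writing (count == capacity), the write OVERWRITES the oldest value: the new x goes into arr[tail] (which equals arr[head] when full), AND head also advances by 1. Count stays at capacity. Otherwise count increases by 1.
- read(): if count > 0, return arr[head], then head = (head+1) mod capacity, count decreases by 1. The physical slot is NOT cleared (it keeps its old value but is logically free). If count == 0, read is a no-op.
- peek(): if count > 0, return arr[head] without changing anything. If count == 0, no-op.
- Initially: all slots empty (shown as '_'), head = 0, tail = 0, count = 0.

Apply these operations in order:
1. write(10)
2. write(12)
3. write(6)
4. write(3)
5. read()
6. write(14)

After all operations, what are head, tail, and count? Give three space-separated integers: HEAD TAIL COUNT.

After op 1 (write(10)): arr=[10 _ _ _] head=0 tail=1 count=1
After op 2 (write(12)): arr=[10 12 _ _] head=0 tail=2 count=2
After op 3 (write(6)): arr=[10 12 6 _] head=0 tail=3 count=3
After op 4 (write(3)): arr=[10 12 6 3] head=0 tail=0 count=4
After op 5 (read()): arr=[10 12 6 3] head=1 tail=0 count=3
After op 6 (write(14)): arr=[14 12 6 3] head=1 tail=1 count=4

Answer: 1 1 4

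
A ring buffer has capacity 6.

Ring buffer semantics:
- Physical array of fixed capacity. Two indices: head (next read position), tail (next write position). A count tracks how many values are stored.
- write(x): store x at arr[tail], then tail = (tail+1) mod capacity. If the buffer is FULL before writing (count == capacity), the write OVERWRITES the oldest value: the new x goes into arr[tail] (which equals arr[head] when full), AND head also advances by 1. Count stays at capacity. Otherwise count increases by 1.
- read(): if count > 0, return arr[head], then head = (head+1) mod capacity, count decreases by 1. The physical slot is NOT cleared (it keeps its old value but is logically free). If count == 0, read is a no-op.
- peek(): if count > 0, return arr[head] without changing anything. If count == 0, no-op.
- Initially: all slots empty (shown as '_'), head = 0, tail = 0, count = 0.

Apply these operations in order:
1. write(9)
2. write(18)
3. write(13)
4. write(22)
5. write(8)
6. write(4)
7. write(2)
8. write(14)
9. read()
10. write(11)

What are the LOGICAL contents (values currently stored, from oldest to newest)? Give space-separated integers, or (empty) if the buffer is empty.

After op 1 (write(9)): arr=[9 _ _ _ _ _] head=0 tail=1 count=1
After op 2 (write(18)): arr=[9 18 _ _ _ _] head=0 tail=2 count=2
After op 3 (write(13)): arr=[9 18 13 _ _ _] head=0 tail=3 count=3
After op 4 (write(22)): arr=[9 18 13 22 _ _] head=0 tail=4 count=4
After op 5 (write(8)): arr=[9 18 13 22 8 _] head=0 tail=5 count=5
After op 6 (write(4)): arr=[9 18 13 22 8 4] head=0 tail=0 count=6
After op 7 (write(2)): arr=[2 18 13 22 8 4] head=1 tail=1 count=6
After op 8 (write(14)): arr=[2 14 13 22 8 4] head=2 tail=2 count=6
After op 9 (read()): arr=[2 14 13 22 8 4] head=3 tail=2 count=5
After op 10 (write(11)): arr=[2 14 11 22 8 4] head=3 tail=3 count=6

Answer: 22 8 4 2 14 11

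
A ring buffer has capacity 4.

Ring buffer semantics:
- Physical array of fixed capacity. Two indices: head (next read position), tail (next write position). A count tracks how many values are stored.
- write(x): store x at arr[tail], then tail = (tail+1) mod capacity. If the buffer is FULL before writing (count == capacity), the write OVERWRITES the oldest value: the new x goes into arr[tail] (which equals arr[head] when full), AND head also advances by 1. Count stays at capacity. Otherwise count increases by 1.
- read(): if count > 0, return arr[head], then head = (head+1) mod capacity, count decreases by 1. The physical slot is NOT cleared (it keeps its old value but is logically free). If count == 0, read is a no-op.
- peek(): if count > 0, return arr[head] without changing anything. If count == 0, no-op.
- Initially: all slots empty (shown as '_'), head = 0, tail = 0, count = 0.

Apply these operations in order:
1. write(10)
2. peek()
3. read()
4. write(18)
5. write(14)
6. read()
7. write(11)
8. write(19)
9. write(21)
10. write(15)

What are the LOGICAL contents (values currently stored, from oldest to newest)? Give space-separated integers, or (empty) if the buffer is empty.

Answer: 11 19 21 15

Derivation:
After op 1 (write(10)): arr=[10 _ _ _] head=0 tail=1 count=1
After op 2 (peek()): arr=[10 _ _ _] head=0 tail=1 count=1
After op 3 (read()): arr=[10 _ _ _] head=1 tail=1 count=0
After op 4 (write(18)): arr=[10 18 _ _] head=1 tail=2 count=1
After op 5 (write(14)): arr=[10 18 14 _] head=1 tail=3 count=2
After op 6 (read()): arr=[10 18 14 _] head=2 tail=3 count=1
After op 7 (write(11)): arr=[10 18 14 11] head=2 tail=0 count=2
After op 8 (write(19)): arr=[19 18 14 11] head=2 tail=1 count=3
After op 9 (write(21)): arr=[19 21 14 11] head=2 tail=2 count=4
After op 10 (write(15)): arr=[19 21 15 11] head=3 tail=3 count=4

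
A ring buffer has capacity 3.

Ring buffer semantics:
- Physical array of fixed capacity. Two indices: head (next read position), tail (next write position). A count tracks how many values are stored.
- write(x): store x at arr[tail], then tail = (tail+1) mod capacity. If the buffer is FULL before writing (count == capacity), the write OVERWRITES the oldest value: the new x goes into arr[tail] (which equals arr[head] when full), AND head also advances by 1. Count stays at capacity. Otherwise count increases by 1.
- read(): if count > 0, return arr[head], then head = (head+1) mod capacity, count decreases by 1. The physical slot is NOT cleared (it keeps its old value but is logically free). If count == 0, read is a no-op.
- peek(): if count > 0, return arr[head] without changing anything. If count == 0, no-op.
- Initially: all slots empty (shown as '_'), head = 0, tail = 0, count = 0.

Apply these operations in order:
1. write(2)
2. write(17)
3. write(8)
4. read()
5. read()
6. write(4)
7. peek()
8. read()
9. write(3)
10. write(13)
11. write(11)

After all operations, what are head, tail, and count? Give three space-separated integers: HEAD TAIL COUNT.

After op 1 (write(2)): arr=[2 _ _] head=0 tail=1 count=1
After op 2 (write(17)): arr=[2 17 _] head=0 tail=2 count=2
After op 3 (write(8)): arr=[2 17 8] head=0 tail=0 count=3
After op 4 (read()): arr=[2 17 8] head=1 tail=0 count=2
After op 5 (read()): arr=[2 17 8] head=2 tail=0 count=1
After op 6 (write(4)): arr=[4 17 8] head=2 tail=1 count=2
After op 7 (peek()): arr=[4 17 8] head=2 tail=1 count=2
After op 8 (read()): arr=[4 17 8] head=0 tail=1 count=1
After op 9 (write(3)): arr=[4 3 8] head=0 tail=2 count=2
After op 10 (write(13)): arr=[4 3 13] head=0 tail=0 count=3
After op 11 (write(11)): arr=[11 3 13] head=1 tail=1 count=3

Answer: 1 1 3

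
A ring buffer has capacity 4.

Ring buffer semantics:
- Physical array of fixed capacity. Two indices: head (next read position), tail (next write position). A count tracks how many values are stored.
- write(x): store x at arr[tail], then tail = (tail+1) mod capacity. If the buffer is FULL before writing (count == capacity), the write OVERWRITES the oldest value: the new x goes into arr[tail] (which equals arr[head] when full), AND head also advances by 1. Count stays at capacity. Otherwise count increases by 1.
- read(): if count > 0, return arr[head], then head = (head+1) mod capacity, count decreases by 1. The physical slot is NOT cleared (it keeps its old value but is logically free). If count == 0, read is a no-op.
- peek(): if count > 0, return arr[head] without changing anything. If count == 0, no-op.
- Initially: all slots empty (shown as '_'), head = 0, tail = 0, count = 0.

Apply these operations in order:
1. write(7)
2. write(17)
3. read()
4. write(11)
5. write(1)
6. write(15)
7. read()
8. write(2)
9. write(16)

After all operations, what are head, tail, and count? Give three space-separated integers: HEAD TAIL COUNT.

After op 1 (write(7)): arr=[7 _ _ _] head=0 tail=1 count=1
After op 2 (write(17)): arr=[7 17 _ _] head=0 tail=2 count=2
After op 3 (read()): arr=[7 17 _ _] head=1 tail=2 count=1
After op 4 (write(11)): arr=[7 17 11 _] head=1 tail=3 count=2
After op 5 (write(1)): arr=[7 17 11 1] head=1 tail=0 count=3
After op 6 (write(15)): arr=[15 17 11 1] head=1 tail=1 count=4
After op 7 (read()): arr=[15 17 11 1] head=2 tail=1 count=3
After op 8 (write(2)): arr=[15 2 11 1] head=2 tail=2 count=4
After op 9 (write(16)): arr=[15 2 16 1] head=3 tail=3 count=4

Answer: 3 3 4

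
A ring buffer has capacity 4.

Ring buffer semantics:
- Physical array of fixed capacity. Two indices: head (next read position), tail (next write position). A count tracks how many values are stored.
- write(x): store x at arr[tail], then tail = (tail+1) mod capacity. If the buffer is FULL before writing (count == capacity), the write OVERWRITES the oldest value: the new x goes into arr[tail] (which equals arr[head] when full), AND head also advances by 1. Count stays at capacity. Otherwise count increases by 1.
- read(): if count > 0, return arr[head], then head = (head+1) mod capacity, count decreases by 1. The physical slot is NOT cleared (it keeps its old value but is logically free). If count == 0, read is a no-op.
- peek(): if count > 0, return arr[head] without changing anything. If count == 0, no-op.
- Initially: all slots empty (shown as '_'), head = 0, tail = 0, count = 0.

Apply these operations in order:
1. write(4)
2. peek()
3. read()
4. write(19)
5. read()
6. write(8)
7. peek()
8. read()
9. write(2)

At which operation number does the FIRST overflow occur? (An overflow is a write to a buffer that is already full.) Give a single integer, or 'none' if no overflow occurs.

After op 1 (write(4)): arr=[4 _ _ _] head=0 tail=1 count=1
After op 2 (peek()): arr=[4 _ _ _] head=0 tail=1 count=1
After op 3 (read()): arr=[4 _ _ _] head=1 tail=1 count=0
After op 4 (write(19)): arr=[4 19 _ _] head=1 tail=2 count=1
After op 5 (read()): arr=[4 19 _ _] head=2 tail=2 count=0
After op 6 (write(8)): arr=[4 19 8 _] head=2 tail=3 count=1
After op 7 (peek()): arr=[4 19 8 _] head=2 tail=3 count=1
After op 8 (read()): arr=[4 19 8 _] head=3 tail=3 count=0
After op 9 (write(2)): arr=[4 19 8 2] head=3 tail=0 count=1

Answer: none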